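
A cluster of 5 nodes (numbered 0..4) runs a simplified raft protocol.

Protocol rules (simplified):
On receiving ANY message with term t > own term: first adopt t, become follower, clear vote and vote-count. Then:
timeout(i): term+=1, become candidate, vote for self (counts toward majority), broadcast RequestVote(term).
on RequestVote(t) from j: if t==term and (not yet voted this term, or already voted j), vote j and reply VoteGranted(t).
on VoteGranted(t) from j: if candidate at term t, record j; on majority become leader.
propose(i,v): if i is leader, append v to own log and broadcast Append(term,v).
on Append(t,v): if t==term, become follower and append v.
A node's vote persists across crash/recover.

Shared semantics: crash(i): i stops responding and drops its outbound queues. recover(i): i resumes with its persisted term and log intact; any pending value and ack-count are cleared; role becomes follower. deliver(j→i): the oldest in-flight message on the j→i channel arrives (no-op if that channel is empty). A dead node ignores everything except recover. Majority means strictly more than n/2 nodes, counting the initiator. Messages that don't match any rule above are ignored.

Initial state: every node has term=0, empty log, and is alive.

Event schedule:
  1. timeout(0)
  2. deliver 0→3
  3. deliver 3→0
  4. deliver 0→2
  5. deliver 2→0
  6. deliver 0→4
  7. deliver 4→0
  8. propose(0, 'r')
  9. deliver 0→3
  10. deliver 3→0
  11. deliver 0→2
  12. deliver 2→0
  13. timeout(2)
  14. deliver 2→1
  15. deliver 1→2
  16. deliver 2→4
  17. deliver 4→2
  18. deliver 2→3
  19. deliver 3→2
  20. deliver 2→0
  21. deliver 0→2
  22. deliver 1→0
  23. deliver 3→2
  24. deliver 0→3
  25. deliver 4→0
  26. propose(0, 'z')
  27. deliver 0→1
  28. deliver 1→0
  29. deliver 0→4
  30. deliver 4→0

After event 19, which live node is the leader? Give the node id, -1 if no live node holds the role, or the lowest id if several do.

step 1 timeout(0): 0={cand,t=1,log=-}
step 2 deliver 0→3: 3={foll,t=1,log=-}
step 3 deliver 3→0: —
step 4 deliver 0→2: 2={foll,t=1,log=-}
step 5 deliver 2→0: 0={lead,t=1,log=-}
step 6 deliver 0→4: 4={foll,t=1,log=-}
step 7 deliver 4→0: —
step 8 propose(0,'r'): 0={lead,t=1,log=r}
step 9 deliver 0→3: 3={foll,t=1,log=r}
step 10 deliver 3→0: —
step 11 deliver 0→2: 2={foll,t=1,log=r}
step 12 deliver 2→0: —
step 13 timeout(2): 2={cand,t=2,log=r}
step 14 deliver 2→1: 1={foll,t=2,log=-}
step 15 deliver 1→2: —
step 16 deliver 2→4: 4={foll,t=2,log=-}
step 17 deliver 4→2: 2={lead,t=2,log=r}
step 18 deliver 2→3: 3={foll,t=2,log=r}
step 19 deliver 3→2: —

0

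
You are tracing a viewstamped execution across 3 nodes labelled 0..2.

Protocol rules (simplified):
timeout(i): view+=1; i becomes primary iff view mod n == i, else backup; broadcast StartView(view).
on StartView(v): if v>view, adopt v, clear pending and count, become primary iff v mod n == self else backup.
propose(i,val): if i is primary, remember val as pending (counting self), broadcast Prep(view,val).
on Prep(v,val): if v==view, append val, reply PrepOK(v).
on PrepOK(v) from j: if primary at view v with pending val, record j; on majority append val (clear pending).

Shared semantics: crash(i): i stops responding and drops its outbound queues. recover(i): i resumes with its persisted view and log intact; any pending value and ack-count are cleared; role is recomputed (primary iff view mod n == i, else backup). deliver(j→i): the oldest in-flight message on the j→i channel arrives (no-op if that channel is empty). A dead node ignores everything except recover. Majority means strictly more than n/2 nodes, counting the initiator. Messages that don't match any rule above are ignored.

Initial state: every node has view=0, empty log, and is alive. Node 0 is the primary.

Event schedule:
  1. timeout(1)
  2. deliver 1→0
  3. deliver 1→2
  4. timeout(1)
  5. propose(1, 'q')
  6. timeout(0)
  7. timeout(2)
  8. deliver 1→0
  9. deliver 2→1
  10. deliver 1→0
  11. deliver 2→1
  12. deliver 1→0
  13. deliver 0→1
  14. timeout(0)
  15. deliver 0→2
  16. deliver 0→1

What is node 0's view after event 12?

2

[1] timeout(1) → N1(prim v1 [-])
[2] deliver 1→0 → N0(back v1 [-])
[3] deliver 1→2 → N2(back v1 [-])
[4] timeout(1) → N1(back v2 [-])
[5] propose(1,'q') → ∅
[6] timeout(0) → N0(back v2 [-])
[7] timeout(2) → N2(prim v2 [-])
[8] deliver 1→0 → ∅
[9] deliver 2→1 → ∅
[10] deliver 1→0 → ∅
[11] deliver 2→1 → ∅
[12] deliver 1→0 → ∅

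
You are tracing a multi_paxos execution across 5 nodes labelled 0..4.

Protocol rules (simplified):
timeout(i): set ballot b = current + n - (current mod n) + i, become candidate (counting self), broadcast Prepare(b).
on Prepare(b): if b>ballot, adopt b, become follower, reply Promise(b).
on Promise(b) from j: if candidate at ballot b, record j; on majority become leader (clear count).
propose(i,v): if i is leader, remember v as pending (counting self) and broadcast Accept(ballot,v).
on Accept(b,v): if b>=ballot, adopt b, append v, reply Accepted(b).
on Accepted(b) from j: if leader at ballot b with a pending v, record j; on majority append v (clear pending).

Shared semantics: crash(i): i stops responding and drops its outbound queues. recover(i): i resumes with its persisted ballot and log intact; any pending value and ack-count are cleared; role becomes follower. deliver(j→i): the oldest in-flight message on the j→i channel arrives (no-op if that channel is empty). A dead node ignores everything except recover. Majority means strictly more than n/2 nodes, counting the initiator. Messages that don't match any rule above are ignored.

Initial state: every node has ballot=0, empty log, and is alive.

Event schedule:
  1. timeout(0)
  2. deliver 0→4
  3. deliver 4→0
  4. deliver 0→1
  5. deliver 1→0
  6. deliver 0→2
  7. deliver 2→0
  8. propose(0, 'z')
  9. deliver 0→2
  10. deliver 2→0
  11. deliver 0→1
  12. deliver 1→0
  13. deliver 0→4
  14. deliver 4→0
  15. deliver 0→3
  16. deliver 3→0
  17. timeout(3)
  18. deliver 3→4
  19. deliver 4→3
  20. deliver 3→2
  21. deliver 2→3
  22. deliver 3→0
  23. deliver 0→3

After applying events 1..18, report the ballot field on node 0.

5

step 1 timeout(0): 0={cand,b=5,log=-}
step 2 deliver 0→4: 4={foll,b=5,log=-}
step 3 deliver 4→0: —
step 4 deliver 0→1: 1={foll,b=5,log=-}
step 5 deliver 1→0: 0={lead,b=5,log=-}
step 6 deliver 0→2: 2={foll,b=5,log=-}
step 7 deliver 2→0: —
step 8 propose(0,'z'): —
step 9 deliver 0→2: 2={foll,b=5,log=z}
step 10 deliver 2→0: —
step 11 deliver 0→1: 1={foll,b=5,log=z}
step 12 deliver 1→0: 0={lead,b=5,log=z}
step 13 deliver 0→4: 4={foll,b=5,log=z}
step 14 deliver 4→0: —
step 15 deliver 0→3: 3={foll,b=5,log=-}
step 16 deliver 3→0: —
step 17 timeout(3): 3={cand,b=13,log=-}
step 18 deliver 3→4: 4={foll,b=13,log=z}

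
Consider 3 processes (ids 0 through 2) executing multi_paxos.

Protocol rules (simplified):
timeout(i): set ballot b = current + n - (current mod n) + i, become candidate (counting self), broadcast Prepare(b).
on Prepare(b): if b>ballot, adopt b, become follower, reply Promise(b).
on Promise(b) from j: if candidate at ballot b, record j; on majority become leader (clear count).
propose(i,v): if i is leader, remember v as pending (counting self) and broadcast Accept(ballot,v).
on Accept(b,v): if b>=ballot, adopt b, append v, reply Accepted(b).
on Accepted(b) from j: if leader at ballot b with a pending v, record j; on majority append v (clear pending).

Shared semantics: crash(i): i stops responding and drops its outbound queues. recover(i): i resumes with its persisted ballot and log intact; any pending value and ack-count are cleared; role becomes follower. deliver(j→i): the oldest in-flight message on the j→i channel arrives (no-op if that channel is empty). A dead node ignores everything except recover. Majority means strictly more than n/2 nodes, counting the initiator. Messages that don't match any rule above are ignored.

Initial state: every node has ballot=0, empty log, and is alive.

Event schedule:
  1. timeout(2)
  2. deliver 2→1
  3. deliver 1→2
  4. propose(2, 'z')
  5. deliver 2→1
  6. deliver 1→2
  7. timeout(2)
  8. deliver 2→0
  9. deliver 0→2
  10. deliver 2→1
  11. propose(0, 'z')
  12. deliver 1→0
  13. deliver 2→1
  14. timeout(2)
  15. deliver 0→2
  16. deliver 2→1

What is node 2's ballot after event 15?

11

1. timeout(2):  <2:cand b5 ->
2. deliver 2→1:  <1:foll b5 ->
3. deliver 1→2:  <2:lead b5 ->
4. propose(2,'z'):  nop
5. deliver 2→1:  <1:foll b5 z>
6. deliver 1→2:  <2:lead b5 z>
7. timeout(2):  <2:cand b8 z>
8. deliver 2→0:  <0:foll b5 ->
9. deliver 0→2:  nop
10. deliver 2→1:  <1:foll b8 z>
11. propose(0,'z'):  nop
12. deliver 1→0:  nop
13. deliver 2→1:  nop
14. timeout(2):  <2:cand b11 z>
15. deliver 0→2:  nop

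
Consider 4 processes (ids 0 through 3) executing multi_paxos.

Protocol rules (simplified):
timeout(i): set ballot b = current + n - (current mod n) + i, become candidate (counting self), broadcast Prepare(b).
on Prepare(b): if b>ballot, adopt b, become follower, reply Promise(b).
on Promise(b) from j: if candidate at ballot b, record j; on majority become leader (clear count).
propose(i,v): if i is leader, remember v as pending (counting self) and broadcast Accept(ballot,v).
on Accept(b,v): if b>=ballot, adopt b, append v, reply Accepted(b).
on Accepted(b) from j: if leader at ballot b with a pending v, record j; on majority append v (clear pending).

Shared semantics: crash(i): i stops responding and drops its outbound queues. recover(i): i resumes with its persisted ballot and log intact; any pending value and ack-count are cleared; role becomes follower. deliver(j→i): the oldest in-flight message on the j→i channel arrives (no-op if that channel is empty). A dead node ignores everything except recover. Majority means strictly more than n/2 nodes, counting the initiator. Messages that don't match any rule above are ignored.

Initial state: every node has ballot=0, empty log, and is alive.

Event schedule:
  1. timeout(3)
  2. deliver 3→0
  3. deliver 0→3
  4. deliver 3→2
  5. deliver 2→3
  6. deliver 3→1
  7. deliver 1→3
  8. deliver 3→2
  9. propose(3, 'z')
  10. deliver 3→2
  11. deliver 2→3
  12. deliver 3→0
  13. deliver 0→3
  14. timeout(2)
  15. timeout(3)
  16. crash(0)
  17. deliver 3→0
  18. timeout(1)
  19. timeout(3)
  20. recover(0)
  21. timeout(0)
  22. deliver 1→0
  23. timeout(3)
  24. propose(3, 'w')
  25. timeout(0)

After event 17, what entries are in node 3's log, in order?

[1] timeout(3) → N3(cand b7 [-])
[2] deliver 3→0 → N0(foll b7 [-])
[3] deliver 0→3 → ∅
[4] deliver 3→2 → N2(foll b7 [-])
[5] deliver 2→3 → N3(lead b7 [-])
[6] deliver 3→1 → N1(foll b7 [-])
[7] deliver 1→3 → ∅
[8] deliver 3→2 → ∅
[9] propose(3,'z') → ∅
[10] deliver 3→2 → N2(foll b7 [z])
[11] deliver 2→3 → ∅
[12] deliver 3→0 → N0(foll b7 [z])
[13] deliver 0→3 → N3(lead b7 [z])
[14] timeout(2) → N2(cand b10 [z])
[15] timeout(3) → N3(cand b11 [z])
[16] crash(0) → N0(✗foll b7 [z])
[17] deliver 3→0 → ∅

z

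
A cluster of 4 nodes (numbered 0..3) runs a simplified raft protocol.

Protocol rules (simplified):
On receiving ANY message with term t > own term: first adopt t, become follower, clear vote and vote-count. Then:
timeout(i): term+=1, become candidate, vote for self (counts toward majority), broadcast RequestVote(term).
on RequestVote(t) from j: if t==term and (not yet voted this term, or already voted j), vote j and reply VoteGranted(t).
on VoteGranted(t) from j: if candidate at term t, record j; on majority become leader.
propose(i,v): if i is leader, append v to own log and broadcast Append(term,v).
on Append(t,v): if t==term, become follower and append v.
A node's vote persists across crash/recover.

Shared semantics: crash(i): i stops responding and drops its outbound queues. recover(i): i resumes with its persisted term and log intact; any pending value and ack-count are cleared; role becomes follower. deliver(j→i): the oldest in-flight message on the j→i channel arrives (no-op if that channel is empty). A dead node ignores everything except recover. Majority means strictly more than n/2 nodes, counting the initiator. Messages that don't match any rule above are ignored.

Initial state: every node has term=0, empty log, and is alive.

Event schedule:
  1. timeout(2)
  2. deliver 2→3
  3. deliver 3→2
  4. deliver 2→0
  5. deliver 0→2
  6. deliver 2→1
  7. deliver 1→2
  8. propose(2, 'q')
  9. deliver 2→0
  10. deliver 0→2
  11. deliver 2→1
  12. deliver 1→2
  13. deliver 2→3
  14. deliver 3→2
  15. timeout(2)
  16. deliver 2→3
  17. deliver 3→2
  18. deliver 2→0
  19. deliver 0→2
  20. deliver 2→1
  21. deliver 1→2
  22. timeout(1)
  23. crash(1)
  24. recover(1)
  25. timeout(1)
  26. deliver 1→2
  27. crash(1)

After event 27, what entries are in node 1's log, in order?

after 1 — timeout(2): n2:cand/t1/[-]
after 2 — deliver 2→3: n3:foll/t1/[-]
after 3 — deliver 3→2: ·
after 4 — deliver 2→0: n0:foll/t1/[-]
after 5 — deliver 0→2: n2:lead/t1/[-]
after 6 — deliver 2→1: n1:foll/t1/[-]
after 7 — deliver 1→2: ·
after 8 — propose(2,'q'): n2:lead/t1/[q]
after 9 — deliver 2→0: n0:foll/t1/[q]
after 10 — deliver 0→2: ·
after 11 — deliver 2→1: n1:foll/t1/[q]
after 12 — deliver 1→2: ·
after 13 — deliver 2→3: n3:foll/t1/[q]
after 14 — deliver 3→2: ·
after 15 — timeout(2): n2:cand/t2/[q]
after 16 — deliver 2→3: n3:foll/t2/[q]
after 17 — deliver 3→2: ·
after 18 — deliver 2→0: n0:foll/t2/[q]
after 19 — deliver 0→2: n2:lead/t2/[q]
after 20 — deliver 2→1: n1:foll/t2/[q]
after 21 — deliver 1→2: ·
after 22 — timeout(1): n1:cand/t3/[q]
after 23 — crash(1): n1:✗cand/t3/[q]
after 24 — recover(1): n1:foll/t3/[q]
after 25 — timeout(1): n1:cand/t4/[q]
after 26 — deliver 1→2: n2:foll/t4/[q]
after 27 — crash(1): n1:✗cand/t4/[q]

q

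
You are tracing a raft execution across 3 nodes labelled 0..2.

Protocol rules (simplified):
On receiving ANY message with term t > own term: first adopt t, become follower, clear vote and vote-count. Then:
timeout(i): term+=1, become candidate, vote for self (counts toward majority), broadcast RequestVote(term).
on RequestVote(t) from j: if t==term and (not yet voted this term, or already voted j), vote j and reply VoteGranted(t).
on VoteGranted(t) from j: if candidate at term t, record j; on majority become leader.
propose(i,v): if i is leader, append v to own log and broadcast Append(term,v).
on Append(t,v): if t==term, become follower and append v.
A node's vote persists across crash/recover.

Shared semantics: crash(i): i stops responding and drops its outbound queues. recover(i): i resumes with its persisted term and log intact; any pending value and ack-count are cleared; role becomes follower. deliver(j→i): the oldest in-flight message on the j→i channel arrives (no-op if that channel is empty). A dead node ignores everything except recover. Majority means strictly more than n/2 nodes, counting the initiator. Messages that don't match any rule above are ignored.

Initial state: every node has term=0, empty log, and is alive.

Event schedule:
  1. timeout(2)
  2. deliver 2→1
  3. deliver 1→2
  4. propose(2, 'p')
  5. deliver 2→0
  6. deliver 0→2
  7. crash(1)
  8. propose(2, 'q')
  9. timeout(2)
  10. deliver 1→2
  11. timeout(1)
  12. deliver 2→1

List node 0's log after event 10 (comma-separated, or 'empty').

empty

step 1 timeout(2): 2={cand,t=1,log=-}
step 2 deliver 2→1: 1={foll,t=1,log=-}
step 3 deliver 1→2: 2={lead,t=1,log=-}
step 4 propose(2,'p'): 2={lead,t=1,log=p}
step 5 deliver 2→0: 0={foll,t=1,log=-}
step 6 deliver 0→2: —
step 7 crash(1): 1={✗foll,t=1,log=-}
step 8 propose(2,'q'): 2={lead,t=1,log=p,q}
step 9 timeout(2): 2={cand,t=2,log=p,q}
step 10 deliver 1→2: —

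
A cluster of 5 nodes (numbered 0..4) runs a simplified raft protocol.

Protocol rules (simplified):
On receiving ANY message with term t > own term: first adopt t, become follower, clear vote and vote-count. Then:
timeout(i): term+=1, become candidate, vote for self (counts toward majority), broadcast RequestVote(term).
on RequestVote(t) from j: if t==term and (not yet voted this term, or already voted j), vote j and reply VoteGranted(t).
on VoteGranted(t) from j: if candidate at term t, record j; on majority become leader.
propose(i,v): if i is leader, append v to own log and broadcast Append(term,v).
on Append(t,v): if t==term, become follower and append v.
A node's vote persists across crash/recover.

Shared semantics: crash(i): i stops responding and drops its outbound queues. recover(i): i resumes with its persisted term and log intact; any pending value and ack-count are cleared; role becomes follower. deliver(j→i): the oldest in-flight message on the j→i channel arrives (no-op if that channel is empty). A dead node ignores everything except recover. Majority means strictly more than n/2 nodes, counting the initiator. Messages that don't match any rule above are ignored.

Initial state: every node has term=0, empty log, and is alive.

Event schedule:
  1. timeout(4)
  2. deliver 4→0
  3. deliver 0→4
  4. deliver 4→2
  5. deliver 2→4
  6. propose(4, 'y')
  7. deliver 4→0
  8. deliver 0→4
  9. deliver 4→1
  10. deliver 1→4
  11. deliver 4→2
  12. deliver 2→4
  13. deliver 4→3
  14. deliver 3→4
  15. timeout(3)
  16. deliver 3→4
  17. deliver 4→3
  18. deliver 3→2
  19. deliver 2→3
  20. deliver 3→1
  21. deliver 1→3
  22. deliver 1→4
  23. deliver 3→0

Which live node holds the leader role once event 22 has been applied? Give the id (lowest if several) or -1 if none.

3

[1] timeout(4) → N4(cand t1 [-])
[2] deliver 4→0 → N0(foll t1 [-])
[3] deliver 0→4 → ∅
[4] deliver 4→2 → N2(foll t1 [-])
[5] deliver 2→4 → N4(lead t1 [-])
[6] propose(4,'y') → N4(lead t1 [y])
[7] deliver 4→0 → N0(foll t1 [y])
[8] deliver 0→4 → ∅
[9] deliver 4→1 → N1(foll t1 [-])
[10] deliver 1→4 → ∅
[11] deliver 4→2 → N2(foll t1 [y])
[12] deliver 2→4 → ∅
[13] deliver 4→3 → N3(foll t1 [-])
[14] deliver 3→4 → ∅
[15] timeout(3) → N3(cand t2 [-])
[16] deliver 3→4 → N4(foll t2 [y])
[17] deliver 4→3 → ∅
[18] deliver 3→2 → N2(foll t2 [y])
[19] deliver 2→3 → ∅
[20] deliver 3→1 → N1(foll t2 [-])
[21] deliver 1→3 → N3(lead t2 [-])
[22] deliver 1→4 → ∅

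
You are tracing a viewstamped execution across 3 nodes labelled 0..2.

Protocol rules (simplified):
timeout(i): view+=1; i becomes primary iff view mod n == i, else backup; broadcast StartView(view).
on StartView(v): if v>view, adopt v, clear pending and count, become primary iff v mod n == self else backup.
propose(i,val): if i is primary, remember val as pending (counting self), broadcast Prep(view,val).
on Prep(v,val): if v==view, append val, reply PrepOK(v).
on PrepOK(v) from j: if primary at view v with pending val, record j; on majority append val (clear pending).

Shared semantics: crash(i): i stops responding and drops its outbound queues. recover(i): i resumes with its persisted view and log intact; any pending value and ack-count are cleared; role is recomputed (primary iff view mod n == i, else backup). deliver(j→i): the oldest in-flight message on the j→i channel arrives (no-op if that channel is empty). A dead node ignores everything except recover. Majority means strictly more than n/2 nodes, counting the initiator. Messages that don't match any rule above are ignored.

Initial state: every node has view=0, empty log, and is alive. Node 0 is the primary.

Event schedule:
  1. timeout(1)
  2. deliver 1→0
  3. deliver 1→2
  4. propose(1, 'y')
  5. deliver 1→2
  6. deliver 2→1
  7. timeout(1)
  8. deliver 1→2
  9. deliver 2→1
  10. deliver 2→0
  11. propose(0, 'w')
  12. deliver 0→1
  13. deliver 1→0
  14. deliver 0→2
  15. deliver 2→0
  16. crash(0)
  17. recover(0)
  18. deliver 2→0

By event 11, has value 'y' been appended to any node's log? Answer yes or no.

yes

step 1 timeout(1): 1={prim,v=1,log=-}
step 2 deliver 1→0: 0={back,v=1,log=-}
step 3 deliver 1→2: 2={back,v=1,log=-}
step 4 propose(1,'y'): —
step 5 deliver 1→2: 2={back,v=1,log=y}
step 6 deliver 2→1: 1={prim,v=1,log=y}
step 7 timeout(1): 1={back,v=2,log=y}
step 8 deliver 1→2: 2={prim,v=2,log=y}
step 9 deliver 2→1: —
step 10 deliver 2→0: —
step 11 propose(0,'w'): —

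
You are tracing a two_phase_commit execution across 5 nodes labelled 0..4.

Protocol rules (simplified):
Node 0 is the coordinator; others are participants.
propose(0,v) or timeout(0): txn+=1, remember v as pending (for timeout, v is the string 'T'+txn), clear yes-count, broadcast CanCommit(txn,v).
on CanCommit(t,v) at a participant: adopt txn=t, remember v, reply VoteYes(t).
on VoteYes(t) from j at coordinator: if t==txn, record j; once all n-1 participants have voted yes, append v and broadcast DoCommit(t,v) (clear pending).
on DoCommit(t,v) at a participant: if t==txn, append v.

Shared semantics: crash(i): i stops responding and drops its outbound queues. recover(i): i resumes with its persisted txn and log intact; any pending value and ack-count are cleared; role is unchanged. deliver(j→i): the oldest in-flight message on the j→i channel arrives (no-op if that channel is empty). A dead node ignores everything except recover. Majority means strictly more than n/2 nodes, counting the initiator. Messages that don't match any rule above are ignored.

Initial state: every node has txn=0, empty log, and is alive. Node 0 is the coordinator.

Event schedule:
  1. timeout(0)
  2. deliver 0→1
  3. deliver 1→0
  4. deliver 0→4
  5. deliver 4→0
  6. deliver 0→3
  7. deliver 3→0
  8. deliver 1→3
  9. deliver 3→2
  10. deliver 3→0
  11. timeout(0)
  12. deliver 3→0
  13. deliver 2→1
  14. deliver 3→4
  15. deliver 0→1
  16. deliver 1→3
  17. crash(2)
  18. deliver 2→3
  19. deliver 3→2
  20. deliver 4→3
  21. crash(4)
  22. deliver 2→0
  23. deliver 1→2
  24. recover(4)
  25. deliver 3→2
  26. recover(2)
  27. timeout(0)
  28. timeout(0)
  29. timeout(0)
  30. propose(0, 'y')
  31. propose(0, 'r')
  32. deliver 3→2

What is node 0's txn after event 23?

[1] timeout(0) → N0(coor t1 [-])
[2] deliver 0→1 → N1(part t1 [-])
[3] deliver 1→0 → ∅
[4] deliver 0→4 → N4(part t1 [-])
[5] deliver 4→0 → ∅
[6] deliver 0→3 → N3(part t1 [-])
[7] deliver 3→0 → ∅
[8] deliver 1→3 → ∅
[9] deliver 3→2 → ∅
[10] deliver 3→0 → ∅
[11] timeout(0) → N0(coor t2 [-])
[12] deliver 3→0 → ∅
[13] deliver 2→1 → ∅
[14] deliver 3→4 → ∅
[15] deliver 0→1 → N1(part t2 [-])
[16] deliver 1→3 → ∅
[17] crash(2) → N2(✗part t0 [-])
[18] deliver 2→3 → ∅
[19] deliver 3→2 → ∅
[20] deliver 4→3 → ∅
[21] crash(4) → N4(✗part t1 [-])
[22] deliver 2→0 → ∅
[23] deliver 1→2 → ∅

2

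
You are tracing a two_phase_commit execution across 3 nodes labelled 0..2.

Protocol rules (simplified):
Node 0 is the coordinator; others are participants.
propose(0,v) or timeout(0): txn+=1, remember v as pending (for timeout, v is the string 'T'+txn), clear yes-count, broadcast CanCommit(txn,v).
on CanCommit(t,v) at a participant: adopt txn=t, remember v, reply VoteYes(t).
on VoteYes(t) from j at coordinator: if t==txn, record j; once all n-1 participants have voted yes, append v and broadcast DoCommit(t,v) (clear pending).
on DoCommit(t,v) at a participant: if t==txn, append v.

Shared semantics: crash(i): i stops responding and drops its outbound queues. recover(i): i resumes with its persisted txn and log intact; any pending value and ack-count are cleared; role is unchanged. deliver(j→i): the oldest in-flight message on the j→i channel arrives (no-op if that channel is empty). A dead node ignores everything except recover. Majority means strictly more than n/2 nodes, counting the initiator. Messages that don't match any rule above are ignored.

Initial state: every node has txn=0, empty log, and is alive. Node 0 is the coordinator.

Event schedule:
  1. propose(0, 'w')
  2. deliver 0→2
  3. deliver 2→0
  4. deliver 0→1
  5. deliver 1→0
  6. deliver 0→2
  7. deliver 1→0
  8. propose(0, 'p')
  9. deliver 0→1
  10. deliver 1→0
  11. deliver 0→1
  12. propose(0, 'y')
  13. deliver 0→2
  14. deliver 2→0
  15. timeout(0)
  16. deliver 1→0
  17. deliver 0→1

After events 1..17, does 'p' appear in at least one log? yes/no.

1. propose(0,'w'):  <0:coor t1 ->
2. deliver 0→2:  <2:part t1 ->
3. deliver 2→0:  nop
4. deliver 0→1:  <1:part t1 ->
5. deliver 1→0:  <0:coor t1 w>
6. deliver 0→2:  <2:part t1 w>
7. deliver 1→0:  nop
8. propose(0,'p'):  <0:coor t2 w>
9. deliver 0→1:  <1:part t1 w>
10. deliver 1→0:  nop
11. deliver 0→1:  <1:part t2 w>
12. propose(0,'y'):  <0:coor t3 w>
13. deliver 0→2:  <2:part t2 w>
14. deliver 2→0:  nop
15. timeout(0):  <0:coor t4 w>
16. deliver 1→0:  nop
17. deliver 0→1:  <1:part t3 w>

no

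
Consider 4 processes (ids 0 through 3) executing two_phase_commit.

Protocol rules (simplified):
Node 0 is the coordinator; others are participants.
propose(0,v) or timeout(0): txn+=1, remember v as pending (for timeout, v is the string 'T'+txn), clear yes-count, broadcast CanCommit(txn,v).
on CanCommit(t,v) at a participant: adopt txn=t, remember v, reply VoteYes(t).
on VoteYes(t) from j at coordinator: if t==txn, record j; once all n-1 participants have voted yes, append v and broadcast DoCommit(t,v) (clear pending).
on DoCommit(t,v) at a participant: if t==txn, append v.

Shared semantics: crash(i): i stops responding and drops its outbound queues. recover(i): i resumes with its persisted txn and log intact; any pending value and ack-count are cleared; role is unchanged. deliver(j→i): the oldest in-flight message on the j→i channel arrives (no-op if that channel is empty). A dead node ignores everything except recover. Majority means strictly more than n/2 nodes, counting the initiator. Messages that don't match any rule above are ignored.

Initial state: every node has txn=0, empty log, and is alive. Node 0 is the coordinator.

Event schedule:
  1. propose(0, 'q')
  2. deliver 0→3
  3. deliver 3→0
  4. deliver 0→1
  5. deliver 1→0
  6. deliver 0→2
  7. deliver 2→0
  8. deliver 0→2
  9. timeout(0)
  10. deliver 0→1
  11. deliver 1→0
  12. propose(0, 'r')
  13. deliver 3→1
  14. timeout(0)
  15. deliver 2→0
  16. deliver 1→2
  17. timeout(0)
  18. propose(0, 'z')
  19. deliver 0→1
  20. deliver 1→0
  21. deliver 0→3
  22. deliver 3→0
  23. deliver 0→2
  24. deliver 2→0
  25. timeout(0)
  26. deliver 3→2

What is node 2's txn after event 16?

1. propose(0,'q'):  <0:coor t1 ->
2. deliver 0→3:  <3:part t1 ->
3. deliver 3→0:  nop
4. deliver 0→1:  <1:part t1 ->
5. deliver 1→0:  nop
6. deliver 0→2:  <2:part t1 ->
7. deliver 2→0:  <0:coor t1 q>
8. deliver 0→2:  <2:part t1 q>
9. timeout(0):  <0:coor t2 q>
10. deliver 0→1:  <1:part t1 q>
11. deliver 1→0:  nop
12. propose(0,'r'):  <0:coor t3 q>
13. deliver 3→1:  nop
14. timeout(0):  <0:coor t4 q>
15. deliver 2→0:  nop
16. deliver 1→2:  nop

1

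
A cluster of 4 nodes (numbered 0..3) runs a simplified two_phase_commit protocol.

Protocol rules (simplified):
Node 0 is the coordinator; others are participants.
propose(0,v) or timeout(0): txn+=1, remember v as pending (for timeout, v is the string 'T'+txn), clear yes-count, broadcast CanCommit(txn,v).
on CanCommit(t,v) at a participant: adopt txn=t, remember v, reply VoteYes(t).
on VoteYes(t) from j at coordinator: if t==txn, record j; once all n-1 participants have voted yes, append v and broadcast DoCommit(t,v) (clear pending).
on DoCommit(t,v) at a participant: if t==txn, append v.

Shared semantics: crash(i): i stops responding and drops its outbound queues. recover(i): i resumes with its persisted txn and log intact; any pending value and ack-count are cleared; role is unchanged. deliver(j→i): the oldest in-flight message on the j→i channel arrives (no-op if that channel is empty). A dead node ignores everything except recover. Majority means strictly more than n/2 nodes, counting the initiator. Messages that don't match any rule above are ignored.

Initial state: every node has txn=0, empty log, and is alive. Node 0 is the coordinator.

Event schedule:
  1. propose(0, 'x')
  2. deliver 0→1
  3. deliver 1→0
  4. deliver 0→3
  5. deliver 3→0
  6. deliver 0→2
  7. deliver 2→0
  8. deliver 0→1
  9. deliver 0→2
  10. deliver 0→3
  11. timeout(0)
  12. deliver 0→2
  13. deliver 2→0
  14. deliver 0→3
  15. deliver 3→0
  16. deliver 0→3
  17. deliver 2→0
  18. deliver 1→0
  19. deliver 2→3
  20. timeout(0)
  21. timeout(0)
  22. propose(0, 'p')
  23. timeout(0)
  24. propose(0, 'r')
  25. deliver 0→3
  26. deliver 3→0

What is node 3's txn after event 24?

2

after 1 — propose(0,'x'): n0:coor/t1/[-]
after 2 — deliver 0→1: n1:part/t1/[-]
after 3 — deliver 1→0: ·
after 4 — deliver 0→3: n3:part/t1/[-]
after 5 — deliver 3→0: ·
after 6 — deliver 0→2: n2:part/t1/[-]
after 7 — deliver 2→0: n0:coor/t1/[x]
after 8 — deliver 0→1: n1:part/t1/[x]
after 9 — deliver 0→2: n2:part/t1/[x]
after 10 — deliver 0→3: n3:part/t1/[x]
after 11 — timeout(0): n0:coor/t2/[x]
after 12 — deliver 0→2: n2:part/t2/[x]
after 13 — deliver 2→0: ·
after 14 — deliver 0→3: n3:part/t2/[x]
after 15 — deliver 3→0: ·
after 16 — deliver 0→3: ·
after 17 — deliver 2→0: ·
after 18 — deliver 1→0: ·
after 19 — deliver 2→3: ·
after 20 — timeout(0): n0:coor/t3/[x]
after 21 — timeout(0): n0:coor/t4/[x]
after 22 — propose(0,'p'): n0:coor/t5/[x]
after 23 — timeout(0): n0:coor/t6/[x]
after 24 — propose(0,'r'): n0:coor/t7/[x]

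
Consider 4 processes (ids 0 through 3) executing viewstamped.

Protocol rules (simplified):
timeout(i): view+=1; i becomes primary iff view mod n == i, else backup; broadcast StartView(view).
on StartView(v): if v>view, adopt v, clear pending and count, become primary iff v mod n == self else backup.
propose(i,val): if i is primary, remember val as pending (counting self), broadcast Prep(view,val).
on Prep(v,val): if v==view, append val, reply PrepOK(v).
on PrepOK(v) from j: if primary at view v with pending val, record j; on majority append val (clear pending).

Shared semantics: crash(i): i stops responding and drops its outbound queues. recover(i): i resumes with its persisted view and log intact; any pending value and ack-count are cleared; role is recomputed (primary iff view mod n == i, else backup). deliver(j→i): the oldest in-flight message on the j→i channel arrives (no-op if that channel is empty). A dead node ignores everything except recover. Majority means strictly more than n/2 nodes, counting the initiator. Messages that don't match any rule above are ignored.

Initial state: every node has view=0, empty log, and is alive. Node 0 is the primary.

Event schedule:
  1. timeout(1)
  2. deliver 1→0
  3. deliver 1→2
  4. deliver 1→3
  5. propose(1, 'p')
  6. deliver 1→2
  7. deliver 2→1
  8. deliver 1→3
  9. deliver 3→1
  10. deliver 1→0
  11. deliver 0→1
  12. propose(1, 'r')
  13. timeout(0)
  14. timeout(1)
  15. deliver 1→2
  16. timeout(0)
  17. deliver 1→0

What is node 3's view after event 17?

1

[1] timeout(1) → N1(prim v1 [-])
[2] deliver 1→0 → N0(back v1 [-])
[3] deliver 1→2 → N2(back v1 [-])
[4] deliver 1→3 → N3(back v1 [-])
[5] propose(1,'p') → ∅
[6] deliver 1→2 → N2(back v1 [p])
[7] deliver 2→1 → ∅
[8] deliver 1→3 → N3(back v1 [p])
[9] deliver 3→1 → N1(prim v1 [p])
[10] deliver 1→0 → N0(back v1 [p])
[11] deliver 0→1 → ∅
[12] propose(1,'r') → ∅
[13] timeout(0) → N0(back v2 [p])
[14] timeout(1) → N1(back v2 [p])
[15] deliver 1→2 → N2(back v1 [p,r])
[16] timeout(0) → N0(back v3 [p])
[17] deliver 1→0 → ∅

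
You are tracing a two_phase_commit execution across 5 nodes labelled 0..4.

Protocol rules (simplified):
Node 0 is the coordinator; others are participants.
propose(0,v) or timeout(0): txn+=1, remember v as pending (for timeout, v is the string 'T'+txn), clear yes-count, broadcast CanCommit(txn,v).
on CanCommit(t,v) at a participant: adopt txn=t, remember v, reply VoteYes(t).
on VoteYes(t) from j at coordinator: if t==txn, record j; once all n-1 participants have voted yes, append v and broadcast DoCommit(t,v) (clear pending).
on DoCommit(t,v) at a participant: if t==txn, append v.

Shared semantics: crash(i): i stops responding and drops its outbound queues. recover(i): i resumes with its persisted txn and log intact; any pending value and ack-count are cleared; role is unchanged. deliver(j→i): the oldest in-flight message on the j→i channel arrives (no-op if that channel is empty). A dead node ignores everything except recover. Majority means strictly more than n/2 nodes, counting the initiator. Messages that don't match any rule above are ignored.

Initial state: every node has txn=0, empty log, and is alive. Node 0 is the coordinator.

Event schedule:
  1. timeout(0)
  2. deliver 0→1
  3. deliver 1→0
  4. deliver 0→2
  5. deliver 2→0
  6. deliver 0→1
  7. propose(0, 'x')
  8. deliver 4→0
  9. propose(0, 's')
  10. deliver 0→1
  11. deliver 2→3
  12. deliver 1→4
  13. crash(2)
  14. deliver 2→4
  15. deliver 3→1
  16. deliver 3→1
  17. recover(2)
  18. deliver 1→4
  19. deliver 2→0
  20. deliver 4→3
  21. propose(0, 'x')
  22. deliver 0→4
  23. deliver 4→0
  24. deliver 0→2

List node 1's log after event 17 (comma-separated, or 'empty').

step 1 timeout(0): 0={coor,t=1,log=-}
step 2 deliver 0→1: 1={part,t=1,log=-}
step 3 deliver 1→0: —
step 4 deliver 0→2: 2={part,t=1,log=-}
step 5 deliver 2→0: —
step 6 deliver 0→1: —
step 7 propose(0,'x'): 0={coor,t=2,log=-}
step 8 deliver 4→0: —
step 9 propose(0,'s'): 0={coor,t=3,log=-}
step 10 deliver 0→1: 1={part,t=2,log=-}
step 11 deliver 2→3: —
step 12 deliver 1→4: —
step 13 crash(2): 2={✗part,t=1,log=-}
step 14 deliver 2→4: —
step 15 deliver 3→1: —
step 16 deliver 3→1: —
step 17 recover(2): 2={part,t=1,log=-}

empty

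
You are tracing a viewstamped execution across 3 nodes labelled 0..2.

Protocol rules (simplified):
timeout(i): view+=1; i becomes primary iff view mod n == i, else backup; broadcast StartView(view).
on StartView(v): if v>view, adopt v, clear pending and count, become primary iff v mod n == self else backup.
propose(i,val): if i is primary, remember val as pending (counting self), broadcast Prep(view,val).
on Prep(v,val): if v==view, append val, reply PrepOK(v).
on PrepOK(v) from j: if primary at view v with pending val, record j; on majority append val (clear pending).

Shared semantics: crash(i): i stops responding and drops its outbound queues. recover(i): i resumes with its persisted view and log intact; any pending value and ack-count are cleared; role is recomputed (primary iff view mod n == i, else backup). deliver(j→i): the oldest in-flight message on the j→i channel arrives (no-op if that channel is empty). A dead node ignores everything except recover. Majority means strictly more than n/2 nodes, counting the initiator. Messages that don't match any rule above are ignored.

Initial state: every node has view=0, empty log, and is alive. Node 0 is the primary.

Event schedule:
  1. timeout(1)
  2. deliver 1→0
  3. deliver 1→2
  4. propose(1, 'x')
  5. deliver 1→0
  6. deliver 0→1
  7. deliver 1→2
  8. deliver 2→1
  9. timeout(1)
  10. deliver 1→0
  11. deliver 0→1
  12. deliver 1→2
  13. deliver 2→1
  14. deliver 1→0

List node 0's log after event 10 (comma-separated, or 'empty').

x

1. timeout(1):  <1:prim v1 ->
2. deliver 1→0:  <0:back v1 ->
3. deliver 1→2:  <2:back v1 ->
4. propose(1,'x'):  nop
5. deliver 1→0:  <0:back v1 x>
6. deliver 0→1:  <1:prim v1 x>
7. deliver 1→2:  <2:back v1 x>
8. deliver 2→1:  nop
9. timeout(1):  <1:back v2 x>
10. deliver 1→0:  <0:back v2 x>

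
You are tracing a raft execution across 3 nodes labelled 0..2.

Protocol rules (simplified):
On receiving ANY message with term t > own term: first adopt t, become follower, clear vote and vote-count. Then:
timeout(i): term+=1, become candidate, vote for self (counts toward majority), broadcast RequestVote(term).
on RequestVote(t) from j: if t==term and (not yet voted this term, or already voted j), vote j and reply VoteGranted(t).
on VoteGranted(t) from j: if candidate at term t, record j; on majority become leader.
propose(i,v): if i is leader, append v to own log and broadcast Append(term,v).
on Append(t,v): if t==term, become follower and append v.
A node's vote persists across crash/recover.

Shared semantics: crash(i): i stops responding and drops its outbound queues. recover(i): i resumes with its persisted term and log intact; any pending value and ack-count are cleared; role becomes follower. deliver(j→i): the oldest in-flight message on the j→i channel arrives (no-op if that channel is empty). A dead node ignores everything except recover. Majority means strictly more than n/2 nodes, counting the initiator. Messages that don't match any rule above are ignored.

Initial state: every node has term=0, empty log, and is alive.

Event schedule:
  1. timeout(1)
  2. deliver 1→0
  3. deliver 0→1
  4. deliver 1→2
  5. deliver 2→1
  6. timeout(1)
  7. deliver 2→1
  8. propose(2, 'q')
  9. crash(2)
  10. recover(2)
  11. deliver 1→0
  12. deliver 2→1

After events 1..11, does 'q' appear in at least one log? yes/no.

step 1 timeout(1): 1={cand,t=1,log=-}
step 2 deliver 1→0: 0={foll,t=1,log=-}
step 3 deliver 0→1: 1={lead,t=1,log=-}
step 4 deliver 1→2: 2={foll,t=1,log=-}
step 5 deliver 2→1: —
step 6 timeout(1): 1={cand,t=2,log=-}
step 7 deliver 2→1: —
step 8 propose(2,'q'): —
step 9 crash(2): 2={✗foll,t=1,log=-}
step 10 recover(2): 2={foll,t=1,log=-}
step 11 deliver 1→0: 0={foll,t=2,log=-}

no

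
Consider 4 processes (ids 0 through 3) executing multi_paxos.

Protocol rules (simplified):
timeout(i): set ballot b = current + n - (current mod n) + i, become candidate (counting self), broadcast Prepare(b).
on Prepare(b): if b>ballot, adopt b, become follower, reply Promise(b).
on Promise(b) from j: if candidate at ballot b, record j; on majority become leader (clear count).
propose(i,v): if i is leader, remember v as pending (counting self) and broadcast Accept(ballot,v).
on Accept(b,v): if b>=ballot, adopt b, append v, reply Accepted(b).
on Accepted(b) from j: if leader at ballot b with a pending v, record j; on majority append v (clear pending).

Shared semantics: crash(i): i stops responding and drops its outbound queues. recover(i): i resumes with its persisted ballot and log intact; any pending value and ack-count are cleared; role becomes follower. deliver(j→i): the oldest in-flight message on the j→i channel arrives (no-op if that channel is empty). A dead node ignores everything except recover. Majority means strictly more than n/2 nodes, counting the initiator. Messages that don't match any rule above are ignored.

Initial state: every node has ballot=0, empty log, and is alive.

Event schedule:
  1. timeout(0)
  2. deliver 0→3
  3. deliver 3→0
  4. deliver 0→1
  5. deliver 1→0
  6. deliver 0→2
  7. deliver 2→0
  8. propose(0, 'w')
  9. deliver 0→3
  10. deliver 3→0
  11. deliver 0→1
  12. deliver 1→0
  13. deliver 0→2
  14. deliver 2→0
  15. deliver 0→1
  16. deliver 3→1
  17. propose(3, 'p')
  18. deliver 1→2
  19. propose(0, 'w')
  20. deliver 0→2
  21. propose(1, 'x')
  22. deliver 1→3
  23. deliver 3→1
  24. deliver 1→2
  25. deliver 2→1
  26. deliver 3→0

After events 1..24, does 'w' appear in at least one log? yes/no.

[1] timeout(0) → N0(cand b4 [-])
[2] deliver 0→3 → N3(foll b4 [-])
[3] deliver 3→0 → ∅
[4] deliver 0→1 → N1(foll b4 [-])
[5] deliver 1→0 → N0(lead b4 [-])
[6] deliver 0→2 → N2(foll b4 [-])
[7] deliver 2→0 → ∅
[8] propose(0,'w') → ∅
[9] deliver 0→3 → N3(foll b4 [w])
[10] deliver 3→0 → ∅
[11] deliver 0→1 → N1(foll b4 [w])
[12] deliver 1→0 → N0(lead b4 [w])
[13] deliver 0→2 → N2(foll b4 [w])
[14] deliver 2→0 → ∅
[15] deliver 0→1 → ∅
[16] deliver 3→1 → ∅
[17] propose(3,'p') → ∅
[18] deliver 1→2 → ∅
[19] propose(0,'w') → ∅
[20] deliver 0→2 → N2(foll b4 [w,w])
[21] propose(1,'x') → ∅
[22] deliver 1→3 → ∅
[23] deliver 3→1 → ∅
[24] deliver 1→2 → ∅

yes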